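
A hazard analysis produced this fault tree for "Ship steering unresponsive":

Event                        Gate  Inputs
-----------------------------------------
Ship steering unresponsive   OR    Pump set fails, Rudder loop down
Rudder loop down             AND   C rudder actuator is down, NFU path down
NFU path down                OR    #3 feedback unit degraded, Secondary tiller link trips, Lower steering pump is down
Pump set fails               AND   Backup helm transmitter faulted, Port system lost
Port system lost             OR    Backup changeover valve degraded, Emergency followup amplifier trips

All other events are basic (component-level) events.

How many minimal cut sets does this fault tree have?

5

Port system lost [OR]: union of children's cut sets → 2 cut set(s).
Pump set fails [AND]: one cut set from each child combined → 1 × 2 = 2 cut set(s).
NFU path down [OR]: union of children's cut sets → 3 cut set(s).
Rudder loop down [AND]: one cut set from each child combined → 1 × 3 = 3 cut set(s).
Ship steering unresponsive [OR]: union of children's cut sets → 5 cut set(s).
Minimal cut sets: {Backup changeover valve degraded, Backup helm transmitter faulted}; {Backup helm transmitter faulted, Emergency followup amplifier trips}; {#3 feedback unit degraded, C rudder actuator is down}; {C rudder actuator is down, Secondary tiller link trips}; {C rudder actuator is down, Lower steering pump is down}.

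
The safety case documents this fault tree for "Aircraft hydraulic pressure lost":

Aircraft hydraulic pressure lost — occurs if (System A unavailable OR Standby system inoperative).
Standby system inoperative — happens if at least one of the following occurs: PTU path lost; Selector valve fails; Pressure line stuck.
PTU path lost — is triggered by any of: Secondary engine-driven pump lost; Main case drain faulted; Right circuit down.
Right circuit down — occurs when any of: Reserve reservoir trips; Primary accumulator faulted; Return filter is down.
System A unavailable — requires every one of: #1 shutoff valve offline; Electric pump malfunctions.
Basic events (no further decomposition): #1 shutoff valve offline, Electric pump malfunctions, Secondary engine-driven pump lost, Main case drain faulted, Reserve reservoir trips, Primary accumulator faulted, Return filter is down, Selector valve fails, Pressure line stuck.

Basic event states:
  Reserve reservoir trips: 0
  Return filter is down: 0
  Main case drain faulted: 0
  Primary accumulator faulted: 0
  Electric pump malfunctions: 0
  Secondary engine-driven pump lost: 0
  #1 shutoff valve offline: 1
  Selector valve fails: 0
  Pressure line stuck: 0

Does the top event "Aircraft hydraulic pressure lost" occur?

System A unavailable [AND]: #1 shutoff valve offline=occurs, Electric pump malfunctions=not → not all inputs occur → does not occur.
Right circuit down [OR]: Reserve reservoir trips=not, Primary accumulator faulted=not, Return filter is down=not → no input occurs → does not occur.
PTU path lost [OR]: Secondary engine-driven pump lost=not, Main case drain faulted=not, Right circuit down=not → no input occurs → does not occur.
Standby system inoperative [OR]: PTU path lost=not, Selector valve fails=not, Pressure line stuck=not → no input occurs → does not occur.
Aircraft hydraulic pressure lost [OR]: System A unavailable=not, Standby system inoperative=not → no input occurs → does not occur.

No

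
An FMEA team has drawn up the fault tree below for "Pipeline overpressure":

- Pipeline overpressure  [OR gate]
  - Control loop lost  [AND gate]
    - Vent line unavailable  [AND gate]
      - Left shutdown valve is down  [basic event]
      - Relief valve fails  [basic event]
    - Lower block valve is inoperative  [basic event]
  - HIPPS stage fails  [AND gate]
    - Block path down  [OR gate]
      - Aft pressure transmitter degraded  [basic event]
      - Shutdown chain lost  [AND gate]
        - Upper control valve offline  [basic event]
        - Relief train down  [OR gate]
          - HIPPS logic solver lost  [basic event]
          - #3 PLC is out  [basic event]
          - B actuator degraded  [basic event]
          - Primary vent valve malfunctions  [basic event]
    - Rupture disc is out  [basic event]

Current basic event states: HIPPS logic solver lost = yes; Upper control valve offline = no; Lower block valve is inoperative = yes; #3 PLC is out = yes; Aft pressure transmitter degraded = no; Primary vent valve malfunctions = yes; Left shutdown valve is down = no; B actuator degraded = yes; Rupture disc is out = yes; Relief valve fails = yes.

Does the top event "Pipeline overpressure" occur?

No

Vent line unavailable [AND]: Left shutdown valve is down=not, Relief valve fails=occurs → not all inputs occur → does not occur.
Control loop lost [AND]: Vent line unavailable=not, Lower block valve is inoperative=occurs → not all inputs occur → does not occur.
Relief train down [OR]: HIPPS logic solver lost=occurs, #3 PLC is out=occurs, B actuator degraded=occurs, Primary vent valve malfunctions=occurs → at least one input occurs → occurs.
Shutdown chain lost [AND]: Upper control valve offline=not, Relief train down=occurs → not all inputs occur → does not occur.
Block path down [OR]: Aft pressure transmitter degraded=not, Shutdown chain lost=not → no input occurs → does not occur.
HIPPS stage fails [AND]: Block path down=not, Rupture disc is out=occurs → not all inputs occur → does not occur.
Pipeline overpressure [OR]: Control loop lost=not, HIPPS stage fails=not → no input occurs → does not occur.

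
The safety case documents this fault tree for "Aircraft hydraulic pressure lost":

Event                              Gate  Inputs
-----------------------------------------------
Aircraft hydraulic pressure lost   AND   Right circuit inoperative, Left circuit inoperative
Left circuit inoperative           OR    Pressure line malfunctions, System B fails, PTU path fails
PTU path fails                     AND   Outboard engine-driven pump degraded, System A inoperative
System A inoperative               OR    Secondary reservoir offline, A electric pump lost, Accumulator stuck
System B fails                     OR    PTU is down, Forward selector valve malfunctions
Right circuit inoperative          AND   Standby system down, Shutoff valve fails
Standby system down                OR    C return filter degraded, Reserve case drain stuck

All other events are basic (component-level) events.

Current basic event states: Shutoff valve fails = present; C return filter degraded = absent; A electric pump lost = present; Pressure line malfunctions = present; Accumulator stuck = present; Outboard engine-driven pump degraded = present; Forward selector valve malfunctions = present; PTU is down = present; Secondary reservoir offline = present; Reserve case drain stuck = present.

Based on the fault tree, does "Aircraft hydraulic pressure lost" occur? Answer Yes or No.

Standby system down [OR]: C return filter degraded=not, Reserve case drain stuck=occurs → at least one input occurs → occurs.
Right circuit inoperative [AND]: Standby system down=occurs, Shutoff valve fails=occurs → all inputs occur → occurs.
System B fails [OR]: PTU is down=occurs, Forward selector valve malfunctions=occurs → at least one input occurs → occurs.
System A inoperative [OR]: Secondary reservoir offline=occurs, A electric pump lost=occurs, Accumulator stuck=occurs → at least one input occurs → occurs.
PTU path fails [AND]: Outboard engine-driven pump degraded=occurs, System A inoperative=occurs → all inputs occur → occurs.
Left circuit inoperative [OR]: Pressure line malfunctions=occurs, System B fails=occurs, PTU path fails=occurs → at least one input occurs → occurs.
Aircraft hydraulic pressure lost [AND]: Right circuit inoperative=occurs, Left circuit inoperative=occurs → all inputs occur → occurs.

Yes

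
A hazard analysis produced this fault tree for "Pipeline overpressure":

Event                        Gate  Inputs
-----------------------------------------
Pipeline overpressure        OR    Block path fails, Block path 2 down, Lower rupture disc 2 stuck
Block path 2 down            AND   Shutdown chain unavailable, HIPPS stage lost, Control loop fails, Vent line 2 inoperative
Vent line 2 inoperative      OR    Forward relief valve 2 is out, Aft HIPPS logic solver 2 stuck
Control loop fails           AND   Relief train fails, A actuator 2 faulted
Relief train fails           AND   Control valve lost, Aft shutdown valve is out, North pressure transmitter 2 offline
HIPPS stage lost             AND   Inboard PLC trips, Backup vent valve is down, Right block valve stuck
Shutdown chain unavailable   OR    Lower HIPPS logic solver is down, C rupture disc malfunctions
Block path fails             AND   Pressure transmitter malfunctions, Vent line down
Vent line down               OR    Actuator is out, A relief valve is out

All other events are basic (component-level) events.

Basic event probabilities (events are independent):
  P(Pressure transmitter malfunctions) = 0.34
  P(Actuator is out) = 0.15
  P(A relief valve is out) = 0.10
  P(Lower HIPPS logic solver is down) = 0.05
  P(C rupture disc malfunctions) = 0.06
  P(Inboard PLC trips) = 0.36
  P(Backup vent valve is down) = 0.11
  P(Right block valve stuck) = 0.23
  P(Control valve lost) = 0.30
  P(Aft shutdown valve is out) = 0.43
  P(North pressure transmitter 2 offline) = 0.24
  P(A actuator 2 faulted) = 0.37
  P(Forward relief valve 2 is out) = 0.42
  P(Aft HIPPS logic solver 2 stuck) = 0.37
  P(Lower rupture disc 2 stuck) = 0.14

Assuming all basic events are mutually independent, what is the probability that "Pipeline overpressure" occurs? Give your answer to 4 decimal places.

P(Vent line down) [OR] = 1 − (1−0.15) × (1−0.10) = 0.235000
P(Block path fails) [AND] = 0.34 × 0.235000 = 0.079900
P(Shutdown chain unavailable) [OR] = 1 − (1−0.05) × (1−0.06) = 0.107000
P(HIPPS stage lost) [AND] = 0.36 × 0.11 × 0.23 = 0.009108
P(Relief train fails) [AND] = 0.30 × 0.43 × 0.24 = 0.030960
P(Control loop fails) [AND] = 0.030960 × 0.37 = 0.011455
P(Vent line 2 inoperative) [OR] = 1 − (1−0.42) × (1−0.37) = 0.634600
P(Block path 2 down) [AND] = 0.107000 × 0.009108 × 0.011455 × 0.634600 = 0.000007
P(Pipeline overpressure) [OR] = 1 − (1−0.079900) × (1−0.000007) × (1−0.14) = 0.208720
Rounded to 4 decimal places: P(Pipeline overpressure) ≈ 0.2087.

0.2087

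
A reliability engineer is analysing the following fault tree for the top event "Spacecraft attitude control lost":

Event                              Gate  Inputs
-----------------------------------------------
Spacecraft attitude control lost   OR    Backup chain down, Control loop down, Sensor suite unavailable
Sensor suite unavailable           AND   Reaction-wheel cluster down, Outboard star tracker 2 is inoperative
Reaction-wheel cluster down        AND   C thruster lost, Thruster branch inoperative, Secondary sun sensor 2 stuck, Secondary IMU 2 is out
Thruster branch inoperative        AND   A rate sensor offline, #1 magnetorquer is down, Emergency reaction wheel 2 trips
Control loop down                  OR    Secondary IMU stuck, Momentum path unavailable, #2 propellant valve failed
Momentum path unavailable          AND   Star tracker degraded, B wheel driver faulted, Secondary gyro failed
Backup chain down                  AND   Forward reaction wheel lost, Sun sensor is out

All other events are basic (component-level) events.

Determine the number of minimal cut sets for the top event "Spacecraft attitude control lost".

5

Backup chain down [AND]: one cut set from each child combined → 1 × 1 = 1 cut set(s).
Momentum path unavailable [AND]: one cut set from each child combined → 1 × 1 × 1 = 1 cut set(s).
Control loop down [OR]: union of children's cut sets → 3 cut set(s).
Thruster branch inoperative [AND]: one cut set from each child combined → 1 × 1 × 1 = 1 cut set(s).
Reaction-wheel cluster down [AND]: one cut set from each child combined → 1 × 1 × 1 × 1 = 1 cut set(s).
Sensor suite unavailable [AND]: one cut set from each child combined → 1 × 1 = 1 cut set(s).
Spacecraft attitude control lost [OR]: union of children's cut sets → 5 cut set(s).
Minimal cut sets: {Forward reaction wheel lost, Sun sensor is out}; {Secondary IMU stuck}; {B wheel driver faulted, Secondary gyro failed, Star tracker degraded}; {#2 propellant valve failed}; {#1 magnetorquer is down, A rate sensor offline, C thruster lost, Emergency reaction wheel 2 trips, Outboard star tracker 2 is inoperative, Secondary IMU 2 is out, Secondary sun sensor 2 stuck}.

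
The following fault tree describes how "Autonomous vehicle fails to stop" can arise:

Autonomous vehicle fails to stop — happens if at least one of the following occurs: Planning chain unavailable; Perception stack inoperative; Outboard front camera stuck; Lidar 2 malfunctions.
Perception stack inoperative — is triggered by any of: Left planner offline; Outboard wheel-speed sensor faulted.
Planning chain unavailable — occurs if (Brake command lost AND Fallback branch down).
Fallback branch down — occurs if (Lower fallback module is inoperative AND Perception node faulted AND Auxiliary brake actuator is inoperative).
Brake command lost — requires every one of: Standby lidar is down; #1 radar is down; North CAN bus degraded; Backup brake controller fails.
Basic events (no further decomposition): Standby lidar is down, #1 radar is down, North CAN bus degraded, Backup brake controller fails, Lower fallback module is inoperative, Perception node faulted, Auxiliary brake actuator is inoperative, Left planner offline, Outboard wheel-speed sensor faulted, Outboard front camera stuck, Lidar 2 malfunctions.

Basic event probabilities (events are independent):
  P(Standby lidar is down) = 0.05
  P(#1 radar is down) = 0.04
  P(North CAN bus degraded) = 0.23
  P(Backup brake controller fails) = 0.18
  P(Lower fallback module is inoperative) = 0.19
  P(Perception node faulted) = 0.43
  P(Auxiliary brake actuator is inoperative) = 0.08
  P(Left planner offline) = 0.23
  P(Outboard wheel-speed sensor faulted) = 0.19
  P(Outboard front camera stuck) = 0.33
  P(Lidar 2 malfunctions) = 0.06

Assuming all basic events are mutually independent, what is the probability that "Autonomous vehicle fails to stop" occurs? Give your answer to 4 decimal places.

P(Brake command lost) [AND] = 0.05 × 0.04 × 0.23 × 0.18 = 0.000083
P(Fallback branch down) [AND] = 0.19 × 0.43 × 0.08 = 0.006536
P(Planning chain unavailable) [AND] = 0.000083 × 0.006536 = 0.000001
P(Perception stack inoperative) [OR] = 1 − (1−0.23) × (1−0.19) = 0.376300
P(Autonomous vehicle fails to stop) [OR] = 1 − (1−0.000001) × (1−0.376300) × (1−0.33) × (1−0.06) = 0.607194
Rounded to 4 decimal places: P(Autonomous vehicle fails to stop) ≈ 0.6072.

0.6072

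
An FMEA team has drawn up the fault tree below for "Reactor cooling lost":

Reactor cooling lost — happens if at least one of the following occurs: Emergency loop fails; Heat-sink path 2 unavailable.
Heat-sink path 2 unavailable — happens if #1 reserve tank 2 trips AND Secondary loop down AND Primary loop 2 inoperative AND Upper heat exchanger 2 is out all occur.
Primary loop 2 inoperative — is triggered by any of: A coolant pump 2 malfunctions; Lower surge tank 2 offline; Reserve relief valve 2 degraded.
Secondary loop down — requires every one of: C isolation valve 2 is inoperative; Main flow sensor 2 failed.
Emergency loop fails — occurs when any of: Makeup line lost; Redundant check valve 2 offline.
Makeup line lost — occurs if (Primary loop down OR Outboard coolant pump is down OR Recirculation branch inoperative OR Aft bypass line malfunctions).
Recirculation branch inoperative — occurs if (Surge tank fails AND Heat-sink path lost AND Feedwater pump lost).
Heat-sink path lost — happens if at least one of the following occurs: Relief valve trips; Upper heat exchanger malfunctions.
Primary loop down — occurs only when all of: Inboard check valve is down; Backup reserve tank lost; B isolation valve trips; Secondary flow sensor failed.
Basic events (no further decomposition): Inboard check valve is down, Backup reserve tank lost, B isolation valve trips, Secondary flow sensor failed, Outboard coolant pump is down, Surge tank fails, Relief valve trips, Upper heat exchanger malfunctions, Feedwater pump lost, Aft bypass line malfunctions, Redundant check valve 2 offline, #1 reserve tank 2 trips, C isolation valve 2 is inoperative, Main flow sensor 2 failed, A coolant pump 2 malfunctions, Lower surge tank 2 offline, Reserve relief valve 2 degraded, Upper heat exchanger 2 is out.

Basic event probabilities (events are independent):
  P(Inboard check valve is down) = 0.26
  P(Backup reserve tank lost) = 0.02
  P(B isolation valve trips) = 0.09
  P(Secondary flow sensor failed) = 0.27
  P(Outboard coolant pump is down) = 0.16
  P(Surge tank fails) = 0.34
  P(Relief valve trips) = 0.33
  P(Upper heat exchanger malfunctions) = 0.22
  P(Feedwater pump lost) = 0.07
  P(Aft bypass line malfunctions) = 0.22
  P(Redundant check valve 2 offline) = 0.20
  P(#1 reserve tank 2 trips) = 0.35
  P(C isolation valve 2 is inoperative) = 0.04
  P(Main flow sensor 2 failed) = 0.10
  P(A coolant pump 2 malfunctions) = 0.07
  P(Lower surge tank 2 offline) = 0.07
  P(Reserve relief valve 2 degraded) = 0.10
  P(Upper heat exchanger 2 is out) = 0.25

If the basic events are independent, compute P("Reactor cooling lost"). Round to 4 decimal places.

0.4819

P(Primary loop down) [AND] = 0.26 × 0.02 × 0.09 × 0.27 = 0.000126
P(Heat-sink path lost) [OR] = 1 − (1−0.33) × (1−0.22) = 0.477400
P(Recirculation branch inoperative) [AND] = 0.34 × 0.477400 × 0.07 = 0.011362
P(Makeup line lost) [OR] = 1 − (1−0.000126) × (1−0.16) × (1−0.011362) × (1−0.22) = 0.352326
P(Emergency loop fails) [OR] = 1 − (1−0.352326) × (1−0.20) = 0.481861
P(Secondary loop down) [AND] = 0.04 × 0.10 = 0.004000
P(Primary loop 2 inoperative) [OR] = 1 − (1−0.07) × (1−0.07) × (1−0.10) = 0.221590
P(Heat-sink path 2 unavailable) [AND] = 0.35 × 0.004000 × 0.221590 × 0.25 = 0.000078
P(Reactor cooling lost) [OR] = 1 − (1−0.481861) × (1−0.000078) = 0.481901
Rounded to 4 decimal places: P(Reactor cooling lost) ≈ 0.4819.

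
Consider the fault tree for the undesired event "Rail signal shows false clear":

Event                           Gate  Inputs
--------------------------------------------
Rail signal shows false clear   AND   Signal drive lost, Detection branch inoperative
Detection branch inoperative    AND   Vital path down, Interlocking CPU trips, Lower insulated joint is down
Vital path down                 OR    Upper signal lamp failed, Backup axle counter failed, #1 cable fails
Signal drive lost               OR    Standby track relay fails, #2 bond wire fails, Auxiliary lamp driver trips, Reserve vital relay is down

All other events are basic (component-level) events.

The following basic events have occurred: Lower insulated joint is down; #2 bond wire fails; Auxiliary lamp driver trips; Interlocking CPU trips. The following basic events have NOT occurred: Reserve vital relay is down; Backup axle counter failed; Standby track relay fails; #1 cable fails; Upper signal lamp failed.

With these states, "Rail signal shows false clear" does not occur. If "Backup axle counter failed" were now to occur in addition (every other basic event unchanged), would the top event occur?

Yes

Counterfactual: set "Backup axle counter failed" to occurred.
Signal drive lost [OR]: Standby track relay fails=not, #2 bond wire fails=occurs, Auxiliary lamp driver trips=occurs, Reserve vital relay is down=not → at least one input occurs → occurs.
Vital path down [OR]: Upper signal lamp failed=not, Backup axle counter failed=occurs, #1 cable fails=not → at least one input occurs → occurs.
Detection branch inoperative [AND]: Vital path down=occurs, Interlocking CPU trips=occurs, Lower insulated joint is down=occurs → all inputs occur → occurs.
Rail signal shows false clear [AND]: Signal drive lost=occurs, Detection branch inoperative=occurs → all inputs occur → occurs.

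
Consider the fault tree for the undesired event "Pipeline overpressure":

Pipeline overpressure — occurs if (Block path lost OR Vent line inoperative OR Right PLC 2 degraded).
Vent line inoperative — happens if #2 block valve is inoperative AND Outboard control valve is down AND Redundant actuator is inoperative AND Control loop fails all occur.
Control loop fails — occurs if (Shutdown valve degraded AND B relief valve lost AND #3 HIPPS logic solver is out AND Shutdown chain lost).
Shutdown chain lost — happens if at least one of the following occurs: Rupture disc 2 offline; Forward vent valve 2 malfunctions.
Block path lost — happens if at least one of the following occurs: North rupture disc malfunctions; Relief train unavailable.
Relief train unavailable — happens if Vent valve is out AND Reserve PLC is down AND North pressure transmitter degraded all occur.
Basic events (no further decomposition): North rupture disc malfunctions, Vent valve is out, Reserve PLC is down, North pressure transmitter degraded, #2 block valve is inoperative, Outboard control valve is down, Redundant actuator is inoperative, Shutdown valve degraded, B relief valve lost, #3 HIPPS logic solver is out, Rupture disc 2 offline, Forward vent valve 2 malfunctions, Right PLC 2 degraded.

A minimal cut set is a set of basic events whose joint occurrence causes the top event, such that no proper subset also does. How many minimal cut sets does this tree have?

Relief train unavailable [AND]: one cut set from each child combined → 1 × 1 × 1 = 1 cut set(s).
Block path lost [OR]: union of children's cut sets → 2 cut set(s).
Shutdown chain lost [OR]: union of children's cut sets → 2 cut set(s).
Control loop fails [AND]: one cut set from each child combined → 1 × 1 × 1 × 2 = 2 cut set(s).
Vent line inoperative [AND]: one cut set from each child combined → 1 × 1 × 1 × 2 = 2 cut set(s).
Pipeline overpressure [OR]: union of children's cut sets → 5 cut set(s).
Minimal cut sets: {North rupture disc malfunctions}; {North pressure transmitter degraded, Reserve PLC is down, Vent valve is out}; {#2 block valve is inoperative, #3 HIPPS logic solver is out, B relief valve lost, Outboard control valve is down, Redundant actuator is inoperative, Rupture disc 2 offline, Shutdown valve degraded}; {#2 block valve is inoperative, #3 HIPPS logic solver is out, B relief valve lost, Forward vent valve 2 malfunctions, Outboard control valve is down, Redundant actuator is inoperative, Shutdown valve degraded}; {Right PLC 2 degraded}.

5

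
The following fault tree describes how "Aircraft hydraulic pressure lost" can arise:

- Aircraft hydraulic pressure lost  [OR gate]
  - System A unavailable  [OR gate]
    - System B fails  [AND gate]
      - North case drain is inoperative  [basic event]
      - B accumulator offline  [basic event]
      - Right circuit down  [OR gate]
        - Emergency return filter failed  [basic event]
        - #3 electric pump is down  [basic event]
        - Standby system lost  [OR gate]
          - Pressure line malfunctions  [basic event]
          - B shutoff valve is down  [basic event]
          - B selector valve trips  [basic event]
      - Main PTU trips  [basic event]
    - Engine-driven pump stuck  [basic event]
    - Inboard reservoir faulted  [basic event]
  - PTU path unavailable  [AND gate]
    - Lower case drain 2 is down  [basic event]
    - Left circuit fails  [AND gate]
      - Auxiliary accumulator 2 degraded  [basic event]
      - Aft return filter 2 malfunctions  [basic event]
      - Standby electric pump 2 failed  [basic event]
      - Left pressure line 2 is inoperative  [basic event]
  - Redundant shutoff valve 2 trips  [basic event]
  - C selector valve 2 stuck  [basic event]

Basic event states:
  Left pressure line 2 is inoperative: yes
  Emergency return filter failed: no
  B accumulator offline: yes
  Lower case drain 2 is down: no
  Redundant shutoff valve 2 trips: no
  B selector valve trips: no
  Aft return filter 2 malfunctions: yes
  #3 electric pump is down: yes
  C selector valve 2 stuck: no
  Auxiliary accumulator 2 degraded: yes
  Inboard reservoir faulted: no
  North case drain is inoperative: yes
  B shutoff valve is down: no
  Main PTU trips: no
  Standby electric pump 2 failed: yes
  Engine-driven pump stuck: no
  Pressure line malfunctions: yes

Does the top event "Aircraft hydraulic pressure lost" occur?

No

Standby system lost [OR]: Pressure line malfunctions=occurs, B shutoff valve is down=not, B selector valve trips=not → at least one input occurs → occurs.
Right circuit down [OR]: Emergency return filter failed=not, #3 electric pump is down=occurs, Standby system lost=occurs → at least one input occurs → occurs.
System B fails [AND]: North case drain is inoperative=occurs, B accumulator offline=occurs, Right circuit down=occurs, Main PTU trips=not → not all inputs occur → does not occur.
System A unavailable [OR]: System B fails=not, Engine-driven pump stuck=not, Inboard reservoir faulted=not → no input occurs → does not occur.
Left circuit fails [AND]: Auxiliary accumulator 2 degraded=occurs, Aft return filter 2 malfunctions=occurs, Standby electric pump 2 failed=occurs, Left pressure line 2 is inoperative=occurs → all inputs occur → occurs.
PTU path unavailable [AND]: Lower case drain 2 is down=not, Left circuit fails=occurs → not all inputs occur → does not occur.
Aircraft hydraulic pressure lost [OR]: System A unavailable=not, PTU path unavailable=not, Redundant shutoff valve 2 trips=not, C selector valve 2 stuck=not → no input occurs → does not occur.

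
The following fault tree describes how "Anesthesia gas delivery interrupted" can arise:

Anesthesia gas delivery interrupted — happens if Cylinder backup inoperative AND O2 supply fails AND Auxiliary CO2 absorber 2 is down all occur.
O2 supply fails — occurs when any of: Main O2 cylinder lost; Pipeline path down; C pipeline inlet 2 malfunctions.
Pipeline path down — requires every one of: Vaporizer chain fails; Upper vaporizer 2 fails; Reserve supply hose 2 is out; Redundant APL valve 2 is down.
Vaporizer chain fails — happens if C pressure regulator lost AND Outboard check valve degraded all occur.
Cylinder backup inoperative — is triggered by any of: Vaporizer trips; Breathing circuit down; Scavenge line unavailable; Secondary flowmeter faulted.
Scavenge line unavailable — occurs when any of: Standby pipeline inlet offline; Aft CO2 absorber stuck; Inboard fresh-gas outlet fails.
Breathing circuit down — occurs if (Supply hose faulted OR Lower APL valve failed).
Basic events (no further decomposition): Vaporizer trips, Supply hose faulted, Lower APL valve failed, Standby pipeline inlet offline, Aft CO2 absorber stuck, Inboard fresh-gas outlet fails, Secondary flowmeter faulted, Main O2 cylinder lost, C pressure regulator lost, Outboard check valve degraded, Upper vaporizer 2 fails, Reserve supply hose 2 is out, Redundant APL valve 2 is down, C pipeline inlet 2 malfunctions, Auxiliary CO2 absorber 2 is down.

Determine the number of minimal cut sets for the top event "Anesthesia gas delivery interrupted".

21

Breathing circuit down [OR]: union of children's cut sets → 2 cut set(s).
Scavenge line unavailable [OR]: union of children's cut sets → 3 cut set(s).
Cylinder backup inoperative [OR]: union of children's cut sets → 7 cut set(s).
Vaporizer chain fails [AND]: one cut set from each child combined → 1 × 1 = 1 cut set(s).
Pipeline path down [AND]: one cut set from each child combined → 1 × 1 × 1 × 1 = 1 cut set(s).
O2 supply fails [OR]: union of children's cut sets → 3 cut set(s).
Anesthesia gas delivery interrupted [AND]: one cut set from each child combined → 7 × 3 × 1 = 21 cut set(s).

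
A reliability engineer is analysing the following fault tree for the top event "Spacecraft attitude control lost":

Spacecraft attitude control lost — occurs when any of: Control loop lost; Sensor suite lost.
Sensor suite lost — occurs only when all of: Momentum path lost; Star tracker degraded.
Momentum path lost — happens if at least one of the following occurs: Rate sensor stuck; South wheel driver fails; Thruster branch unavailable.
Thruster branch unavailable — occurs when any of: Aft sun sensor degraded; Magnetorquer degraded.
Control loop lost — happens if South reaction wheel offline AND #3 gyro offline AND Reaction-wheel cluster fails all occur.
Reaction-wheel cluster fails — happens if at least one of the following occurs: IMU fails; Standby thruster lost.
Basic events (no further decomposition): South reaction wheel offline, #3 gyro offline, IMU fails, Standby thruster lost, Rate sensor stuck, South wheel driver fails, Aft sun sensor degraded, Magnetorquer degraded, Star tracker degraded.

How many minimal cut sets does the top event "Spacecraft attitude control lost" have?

Reaction-wheel cluster fails [OR]: union of children's cut sets → 2 cut set(s).
Control loop lost [AND]: one cut set from each child combined → 1 × 1 × 2 = 2 cut set(s).
Thruster branch unavailable [OR]: union of children's cut sets → 2 cut set(s).
Momentum path lost [OR]: union of children's cut sets → 4 cut set(s).
Sensor suite lost [AND]: one cut set from each child combined → 4 × 1 = 4 cut set(s).
Spacecraft attitude control lost [OR]: union of children's cut sets → 6 cut set(s).
Minimal cut sets: {#3 gyro offline, IMU fails, South reaction wheel offline}; {#3 gyro offline, South reaction wheel offline, Standby thruster lost}; {Rate sensor stuck, Star tracker degraded}; {South wheel driver fails, Star tracker degraded}; {Aft sun sensor degraded, Star tracker degraded}; {Magnetorquer degraded, Star tracker degraded}.

6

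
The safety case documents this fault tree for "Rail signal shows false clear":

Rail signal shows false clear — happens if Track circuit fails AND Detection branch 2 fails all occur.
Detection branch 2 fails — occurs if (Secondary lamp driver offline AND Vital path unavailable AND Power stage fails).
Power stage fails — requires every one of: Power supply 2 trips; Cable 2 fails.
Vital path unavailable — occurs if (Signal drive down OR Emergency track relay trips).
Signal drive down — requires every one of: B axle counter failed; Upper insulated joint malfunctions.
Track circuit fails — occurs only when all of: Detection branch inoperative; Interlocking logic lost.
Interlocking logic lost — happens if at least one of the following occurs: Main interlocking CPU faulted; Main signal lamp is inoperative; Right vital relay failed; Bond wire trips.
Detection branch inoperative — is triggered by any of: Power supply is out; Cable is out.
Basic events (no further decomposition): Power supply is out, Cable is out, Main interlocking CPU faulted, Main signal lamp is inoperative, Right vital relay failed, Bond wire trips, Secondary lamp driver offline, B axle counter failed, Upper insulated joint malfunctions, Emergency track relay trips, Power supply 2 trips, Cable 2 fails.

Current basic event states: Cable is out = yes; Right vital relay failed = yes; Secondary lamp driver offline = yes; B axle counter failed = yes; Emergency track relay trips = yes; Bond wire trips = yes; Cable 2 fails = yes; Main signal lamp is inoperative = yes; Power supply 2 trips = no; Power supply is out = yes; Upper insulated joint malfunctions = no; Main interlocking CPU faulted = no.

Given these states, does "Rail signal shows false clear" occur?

No

Detection branch inoperative [OR]: Power supply is out=occurs, Cable is out=occurs → at least one input occurs → occurs.
Interlocking logic lost [OR]: Main interlocking CPU faulted=not, Main signal lamp is inoperative=occurs, Right vital relay failed=occurs, Bond wire trips=occurs → at least one input occurs → occurs.
Track circuit fails [AND]: Detection branch inoperative=occurs, Interlocking logic lost=occurs → all inputs occur → occurs.
Signal drive down [AND]: B axle counter failed=occurs, Upper insulated joint malfunctions=not → not all inputs occur → does not occur.
Vital path unavailable [OR]: Signal drive down=not, Emergency track relay trips=occurs → at least one input occurs → occurs.
Power stage fails [AND]: Power supply 2 trips=not, Cable 2 fails=occurs → not all inputs occur → does not occur.
Detection branch 2 fails [AND]: Secondary lamp driver offline=occurs, Vital path unavailable=occurs, Power stage fails=not → not all inputs occur → does not occur.
Rail signal shows false clear [AND]: Track circuit fails=occurs, Detection branch 2 fails=not → not all inputs occur → does not occur.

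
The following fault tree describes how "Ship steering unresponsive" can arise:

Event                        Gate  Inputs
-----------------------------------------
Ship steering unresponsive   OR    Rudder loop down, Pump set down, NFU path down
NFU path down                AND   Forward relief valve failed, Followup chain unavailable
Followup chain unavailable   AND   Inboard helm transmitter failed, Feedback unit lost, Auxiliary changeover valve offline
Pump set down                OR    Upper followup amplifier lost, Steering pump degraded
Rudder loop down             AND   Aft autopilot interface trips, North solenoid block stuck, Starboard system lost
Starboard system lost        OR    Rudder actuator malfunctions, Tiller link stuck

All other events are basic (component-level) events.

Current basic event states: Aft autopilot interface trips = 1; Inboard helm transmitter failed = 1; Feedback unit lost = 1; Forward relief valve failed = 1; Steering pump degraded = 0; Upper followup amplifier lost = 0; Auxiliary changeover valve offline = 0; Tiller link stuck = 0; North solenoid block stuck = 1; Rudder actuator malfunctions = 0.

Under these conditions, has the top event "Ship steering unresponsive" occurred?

Starboard system lost [OR]: Rudder actuator malfunctions=not, Tiller link stuck=not → no input occurs → does not occur.
Rudder loop down [AND]: Aft autopilot interface trips=occurs, North solenoid block stuck=occurs, Starboard system lost=not → not all inputs occur → does not occur.
Pump set down [OR]: Upper followup amplifier lost=not, Steering pump degraded=not → no input occurs → does not occur.
Followup chain unavailable [AND]: Inboard helm transmitter failed=occurs, Feedback unit lost=occurs, Auxiliary changeover valve offline=not → not all inputs occur → does not occur.
NFU path down [AND]: Forward relief valve failed=occurs, Followup chain unavailable=not → not all inputs occur → does not occur.
Ship steering unresponsive [OR]: Rudder loop down=not, Pump set down=not, NFU path down=not → no input occurs → does not occur.

No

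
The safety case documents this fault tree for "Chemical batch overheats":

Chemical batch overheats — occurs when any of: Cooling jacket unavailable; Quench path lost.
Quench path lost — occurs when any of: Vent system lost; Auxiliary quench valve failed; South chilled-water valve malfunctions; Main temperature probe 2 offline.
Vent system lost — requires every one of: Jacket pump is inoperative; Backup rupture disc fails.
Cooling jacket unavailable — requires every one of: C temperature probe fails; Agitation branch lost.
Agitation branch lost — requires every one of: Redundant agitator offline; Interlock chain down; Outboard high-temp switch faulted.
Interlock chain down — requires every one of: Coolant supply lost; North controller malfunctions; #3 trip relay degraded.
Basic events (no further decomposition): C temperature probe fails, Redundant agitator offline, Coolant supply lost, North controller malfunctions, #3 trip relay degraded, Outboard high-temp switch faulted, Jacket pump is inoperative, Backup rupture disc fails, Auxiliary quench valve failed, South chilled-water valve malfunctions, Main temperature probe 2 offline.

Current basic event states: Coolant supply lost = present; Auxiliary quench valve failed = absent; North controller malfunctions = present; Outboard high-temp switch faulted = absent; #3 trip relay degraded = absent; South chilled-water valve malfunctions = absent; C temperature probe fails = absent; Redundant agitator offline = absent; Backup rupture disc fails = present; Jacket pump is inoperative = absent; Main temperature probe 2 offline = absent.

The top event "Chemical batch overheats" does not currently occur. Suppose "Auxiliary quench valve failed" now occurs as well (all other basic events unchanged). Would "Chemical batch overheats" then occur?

Yes

Counterfactual: set "Auxiliary quench valve failed" to occurred.
Interlock chain down [AND]: Coolant supply lost=occurs, North controller malfunctions=occurs, #3 trip relay degraded=not → not all inputs occur → does not occur.
Agitation branch lost [AND]: Redundant agitator offline=not, Interlock chain down=not, Outboard high-temp switch faulted=not → not all inputs occur → does not occur.
Cooling jacket unavailable [AND]: C temperature probe fails=not, Agitation branch lost=not → not all inputs occur → does not occur.
Vent system lost [AND]: Jacket pump is inoperative=not, Backup rupture disc fails=occurs → not all inputs occur → does not occur.
Quench path lost [OR]: Vent system lost=not, Auxiliary quench valve failed=occurs, South chilled-water valve malfunctions=not, Main temperature probe 2 offline=not → at least one input occurs → occurs.
Chemical batch overheats [OR]: Cooling jacket unavailable=not, Quench path lost=occurs → at least one input occurs → occurs.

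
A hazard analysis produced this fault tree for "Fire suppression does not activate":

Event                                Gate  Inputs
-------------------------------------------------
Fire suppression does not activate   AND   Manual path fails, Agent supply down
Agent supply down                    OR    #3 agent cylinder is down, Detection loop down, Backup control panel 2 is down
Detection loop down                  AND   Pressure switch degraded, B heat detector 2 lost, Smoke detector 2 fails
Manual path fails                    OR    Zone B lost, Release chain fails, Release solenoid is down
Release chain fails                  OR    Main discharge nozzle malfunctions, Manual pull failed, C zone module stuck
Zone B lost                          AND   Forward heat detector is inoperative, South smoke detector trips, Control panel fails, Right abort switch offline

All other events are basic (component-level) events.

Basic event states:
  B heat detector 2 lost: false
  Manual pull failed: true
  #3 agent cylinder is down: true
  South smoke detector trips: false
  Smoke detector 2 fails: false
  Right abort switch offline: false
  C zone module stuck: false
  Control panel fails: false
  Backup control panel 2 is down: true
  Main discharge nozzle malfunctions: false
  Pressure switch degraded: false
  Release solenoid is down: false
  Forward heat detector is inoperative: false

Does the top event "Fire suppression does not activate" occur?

Yes

Zone B lost [AND]: Forward heat detector is inoperative=not, South smoke detector trips=not, Control panel fails=not, Right abort switch offline=not → not all inputs occur → does not occur.
Release chain fails [OR]: Main discharge nozzle malfunctions=not, Manual pull failed=occurs, C zone module stuck=not → at least one input occurs → occurs.
Manual path fails [OR]: Zone B lost=not, Release chain fails=occurs, Release solenoid is down=not → at least one input occurs → occurs.
Detection loop down [AND]: Pressure switch degraded=not, B heat detector 2 lost=not, Smoke detector 2 fails=not → not all inputs occur → does not occur.
Agent supply down [OR]: #3 agent cylinder is down=occurs, Detection loop down=not, Backup control panel 2 is down=occurs → at least one input occurs → occurs.
Fire suppression does not activate [AND]: Manual path fails=occurs, Agent supply down=occurs → all inputs occur → occurs.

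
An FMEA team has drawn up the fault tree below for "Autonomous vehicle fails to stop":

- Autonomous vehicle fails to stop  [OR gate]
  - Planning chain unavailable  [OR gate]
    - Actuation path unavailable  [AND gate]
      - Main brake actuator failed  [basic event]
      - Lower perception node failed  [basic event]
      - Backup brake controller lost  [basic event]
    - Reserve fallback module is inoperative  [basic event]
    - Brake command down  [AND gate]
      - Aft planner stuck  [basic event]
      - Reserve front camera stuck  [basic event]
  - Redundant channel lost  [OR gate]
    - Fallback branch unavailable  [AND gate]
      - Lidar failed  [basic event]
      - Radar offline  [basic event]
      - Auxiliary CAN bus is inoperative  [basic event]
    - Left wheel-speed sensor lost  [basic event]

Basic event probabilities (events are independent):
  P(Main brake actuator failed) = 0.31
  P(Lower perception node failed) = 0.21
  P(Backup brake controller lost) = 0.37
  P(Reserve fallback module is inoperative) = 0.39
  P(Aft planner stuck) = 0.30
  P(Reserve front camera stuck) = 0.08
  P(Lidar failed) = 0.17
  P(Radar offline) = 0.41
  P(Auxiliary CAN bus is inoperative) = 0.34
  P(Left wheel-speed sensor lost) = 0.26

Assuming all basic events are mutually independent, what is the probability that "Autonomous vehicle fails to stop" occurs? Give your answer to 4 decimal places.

0.5802

P(Actuation path unavailable) [AND] = 0.31 × 0.21 × 0.37 = 0.024087
P(Brake command down) [AND] = 0.30 × 0.08 = 0.024000
P(Planning chain unavailable) [OR] = 1 − (1−0.024087) × (1−0.39) × (1−0.024000) = 0.418980
P(Fallback branch unavailable) [AND] = 0.17 × 0.41 × 0.34 = 0.023698
P(Redundant channel lost) [OR] = 1 − (1−0.023698) × (1−0.26) = 0.277537
P(Autonomous vehicle fails to stop) [OR] = 1 − (1−0.418980) × (1−0.277537) = 0.580235
Rounded to 4 decimal places: P(Autonomous vehicle fails to stop) ≈ 0.5802.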